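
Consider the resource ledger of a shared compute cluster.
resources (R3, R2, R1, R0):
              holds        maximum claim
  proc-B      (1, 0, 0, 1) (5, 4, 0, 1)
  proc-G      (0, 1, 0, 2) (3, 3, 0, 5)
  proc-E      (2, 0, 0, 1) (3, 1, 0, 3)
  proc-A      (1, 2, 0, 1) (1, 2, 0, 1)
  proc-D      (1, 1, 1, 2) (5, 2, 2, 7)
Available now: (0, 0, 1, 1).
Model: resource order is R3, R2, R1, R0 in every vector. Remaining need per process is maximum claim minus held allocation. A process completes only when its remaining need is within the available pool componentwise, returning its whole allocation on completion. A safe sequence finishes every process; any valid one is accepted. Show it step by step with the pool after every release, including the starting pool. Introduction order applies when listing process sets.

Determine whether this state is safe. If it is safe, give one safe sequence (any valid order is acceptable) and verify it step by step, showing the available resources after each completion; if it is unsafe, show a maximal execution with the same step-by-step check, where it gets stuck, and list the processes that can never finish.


UNSAFE — no complete ordering exists.
Key observation: once proc-A, proc-E, proc-G finish, the pool peaks at (3, 3, 1, 5) — and every remaining process still needs more R3 than that.
Going as far as possible: proc-A, proc-E, proc-G; after that, nothing fits. Walking it through:
  pool = (0, 0, 1, 1)
  run proc-A (needs (0, 0, 0, 0), free (0, 0, 1, 1)); after release of (1, 2, 0, 1) the pool is (1, 2, 1, 2)
  run proc-E (needs (1, 1, 0, 2), free (1, 2, 1, 2)); after release of (2, 0, 0, 1) the pool is (3, 2, 1, 3)
  run proc-G (needs (3, 2, 0, 3), free (3, 2, 1, 3)); after release of (0, 1, 0, 2) the pool is (3, 3, 1, 5)
  blocked: proc-B wants (4, 4, 0, 0), pool (3, 3, 1, 5) — not enough R3 and R2
  blocked: proc-D wants (4, 1, 1, 5), pool (3, 3, 1, 5) — not enough R3
Permanently blocked: proc-B and proc-D.


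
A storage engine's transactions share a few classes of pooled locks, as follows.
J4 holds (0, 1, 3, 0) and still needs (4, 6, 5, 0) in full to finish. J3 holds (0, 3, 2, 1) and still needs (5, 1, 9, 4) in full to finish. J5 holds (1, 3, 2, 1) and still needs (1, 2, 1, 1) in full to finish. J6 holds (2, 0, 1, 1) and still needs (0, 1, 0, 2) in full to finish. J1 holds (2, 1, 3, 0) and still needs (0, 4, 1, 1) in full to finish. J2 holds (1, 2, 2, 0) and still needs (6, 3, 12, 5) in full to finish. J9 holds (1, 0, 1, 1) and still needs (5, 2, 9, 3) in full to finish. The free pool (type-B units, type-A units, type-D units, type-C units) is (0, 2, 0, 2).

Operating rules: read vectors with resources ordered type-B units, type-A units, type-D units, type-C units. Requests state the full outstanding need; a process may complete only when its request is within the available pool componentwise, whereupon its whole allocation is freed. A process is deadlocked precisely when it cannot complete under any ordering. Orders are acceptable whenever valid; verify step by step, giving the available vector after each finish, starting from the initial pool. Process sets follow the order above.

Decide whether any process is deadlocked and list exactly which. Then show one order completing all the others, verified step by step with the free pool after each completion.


The deadlocked set is empty.
Key observation: J6 leads a chain of completions in which each release enables another process.
A valid finishing order for the others: J6, J5, J1, J4, J9, J3, J2. Check, step by step:
  pool = (0, 2, 0, 2)
  J6: need (0, 1, 0, 2) fits (0, 2, 0, 2); releases (2, 0, 1, 1), pool now (2, 2, 1, 3)
  J5: need (1, 2, 1, 1) fits (2, 2, 1, 3); releases (1, 3, 2, 1), pool now (3, 5, 3, 4)
  J1: need (0, 4, 1, 1) fits (3, 5, 3, 4); releases (2, 1, 3, 0), pool now (5, 6, 6, 4)
  J4: need (4, 6, 5, 0) fits (5, 6, 6, 4); releases (0, 1, 3, 0), pool now (5, 7, 9, 4)
  J9: need (5, 2, 9, 3) fits (5, 7, 9, 4); releases (1, 0, 1, 1), pool now (6, 7, 10, 5)
  J3: need (5, 1, 9, 4) fits (6, 7, 10, 5); releases (0, 3, 2, 1), pool now (6, 10, 12, 6)
  J2: need (6, 3, 12, 5) fits (6, 10, 12, 6); releases (1, 2, 2, 0), pool now (7, 12, 14, 6)


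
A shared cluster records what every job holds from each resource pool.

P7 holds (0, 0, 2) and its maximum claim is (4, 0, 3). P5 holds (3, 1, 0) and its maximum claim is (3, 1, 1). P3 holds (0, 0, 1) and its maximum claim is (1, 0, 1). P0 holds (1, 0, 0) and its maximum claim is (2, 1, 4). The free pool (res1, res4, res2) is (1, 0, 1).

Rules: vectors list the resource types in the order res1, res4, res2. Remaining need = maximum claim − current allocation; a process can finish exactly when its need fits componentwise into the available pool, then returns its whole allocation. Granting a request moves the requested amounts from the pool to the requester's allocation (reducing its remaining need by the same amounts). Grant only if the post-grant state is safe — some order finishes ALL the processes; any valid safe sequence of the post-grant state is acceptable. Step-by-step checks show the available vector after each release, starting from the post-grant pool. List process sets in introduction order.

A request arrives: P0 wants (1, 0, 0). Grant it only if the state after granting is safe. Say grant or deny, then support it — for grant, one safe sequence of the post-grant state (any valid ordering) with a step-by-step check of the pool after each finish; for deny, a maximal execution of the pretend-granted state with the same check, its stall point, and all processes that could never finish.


DENY: after the grant no complete ordering would exist.
Key observation: after P5, P3 the pool peaks at (3, 1, 2), and each blocked process is short somewhere: P7 on res1; P0 on res2.
Pretend the grant happened; the run P5, P3 goes as far as possible. Verifying each step:
  pool = (0, 0, 1)
  P5 needs (0, 0, 1) <= (0, 0, 1) -> finishes; pool += (3, 1, 0) = (3, 1, 1)
  P3 needs (1, 0, 0) <= (3, 1, 1) -> finishes; pool += (0, 0, 1) = (3, 1, 2)
  P7 cannot run: need (4, 0, 1) vs free (3, 1, 2) (insufficient res1)
  P0 cannot run: need (0, 1, 4) vs free (3, 1, 2) (insufficient res2)
Processes that could never finish after the grant: P7 and P0.


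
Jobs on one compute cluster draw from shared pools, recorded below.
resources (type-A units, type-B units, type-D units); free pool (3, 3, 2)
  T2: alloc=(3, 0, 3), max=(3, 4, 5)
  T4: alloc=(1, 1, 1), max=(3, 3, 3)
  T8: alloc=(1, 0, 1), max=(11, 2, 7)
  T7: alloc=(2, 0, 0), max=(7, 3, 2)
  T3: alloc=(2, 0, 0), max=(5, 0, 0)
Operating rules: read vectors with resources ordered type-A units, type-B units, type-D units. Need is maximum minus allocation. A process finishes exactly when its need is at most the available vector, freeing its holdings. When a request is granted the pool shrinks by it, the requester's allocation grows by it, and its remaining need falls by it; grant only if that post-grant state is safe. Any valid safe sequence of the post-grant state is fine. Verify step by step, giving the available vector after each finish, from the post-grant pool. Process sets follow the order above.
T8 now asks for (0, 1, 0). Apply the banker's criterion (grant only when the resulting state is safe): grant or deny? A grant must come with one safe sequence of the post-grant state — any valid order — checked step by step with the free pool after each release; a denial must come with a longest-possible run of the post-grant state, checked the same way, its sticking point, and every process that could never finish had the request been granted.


DENY — the pretend-granted state is unsafe.
Key observation: after T4, T3, T7 the pool peaks at (8, 3, 3), and each blocked process is short somewhere: T2 on type-B units; T8 on type-A units, type-D units.
On the post-grant state, T4, T3, T7 is a maximal run — nothing extends it. Check, step by step:
  pool = (3, 2, 2)
  T4 needs (2, 2, 2) <= (3, 2, 2) -> finishes; pool += (1, 1, 1) = (4, 3, 3)
  T3 needs (3, 0, 0) <= (4, 3, 3) -> finishes; pool += (2, 0, 0) = (6, 3, 3)
  T7 needs (5, 3, 2) <= (6, 3, 3) -> finishes; pool += (2, 0, 0) = (8, 3, 3)
  blocked: T2 wants (0, 4, 2), pool (8, 3, 3) — not enough type-B units
  blocked: T8 wants (10, 1, 6), pool (8, 3, 3) — not enough type-A units and type-D units
Post-grant, the permanently blocked set is T2 and T8.


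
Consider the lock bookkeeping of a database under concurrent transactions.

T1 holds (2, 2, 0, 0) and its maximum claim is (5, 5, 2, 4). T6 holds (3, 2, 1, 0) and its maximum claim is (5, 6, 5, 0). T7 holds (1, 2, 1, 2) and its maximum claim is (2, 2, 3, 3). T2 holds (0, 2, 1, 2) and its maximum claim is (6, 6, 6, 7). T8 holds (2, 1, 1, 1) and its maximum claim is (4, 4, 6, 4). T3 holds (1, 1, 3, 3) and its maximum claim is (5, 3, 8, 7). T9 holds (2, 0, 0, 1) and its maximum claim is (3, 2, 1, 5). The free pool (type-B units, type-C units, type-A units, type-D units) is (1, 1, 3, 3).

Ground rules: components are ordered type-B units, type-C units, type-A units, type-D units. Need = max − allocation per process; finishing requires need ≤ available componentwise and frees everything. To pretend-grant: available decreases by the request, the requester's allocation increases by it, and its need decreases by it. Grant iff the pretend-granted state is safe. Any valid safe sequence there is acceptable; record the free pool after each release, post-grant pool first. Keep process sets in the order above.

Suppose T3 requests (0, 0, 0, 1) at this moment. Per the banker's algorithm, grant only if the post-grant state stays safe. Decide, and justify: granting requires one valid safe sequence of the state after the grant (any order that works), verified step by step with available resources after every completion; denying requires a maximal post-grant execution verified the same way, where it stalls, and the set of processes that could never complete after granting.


GRANT — the state after the grant stays safe, e.g. via T7, T9, T1, T6, T3, T2, T8.
Key observation: the transfer keeps a workable pool ((1, 1, 3, 2)); T7 starts the safe sequence.
Check on the post-grant state, step by step:
  pool = (1, 1, 3, 2)
  T7: need (1, 0, 2, 1) fits (1, 1, 3, 2); releases (1, 2, 1, 2), pool now (2, 3, 4, 4)
  T9: need (1, 2, 1, 4) fits (2, 3, 4, 4); releases (2, 0, 0, 1), pool now (4, 3, 4, 5)
  T1: need (3, 3, 2, 4) fits (4, 3, 4, 5); releases (2, 2, 0, 0), pool now (6, 5, 4, 5)
  T6: need (2, 4, 4, 0) fits (6, 5, 4, 5); releases (3, 2, 1, 0), pool now (9, 7, 5, 5)
  T3: need (4, 2, 5, 3) fits (9, 7, 5, 5); releases (1, 1, 3, 4), pool now (10, 8, 8, 9)
  T2: need (6, 4, 5, 5) fits (10, 8, 8, 9); releases (0, 2, 1, 2), pool now (10, 10, 9, 11)
  T8: need (2, 3, 5, 3) fits (10, 10, 9, 11); releases (2, 1, 1, 1), pool now (12, 11, 10, 12)


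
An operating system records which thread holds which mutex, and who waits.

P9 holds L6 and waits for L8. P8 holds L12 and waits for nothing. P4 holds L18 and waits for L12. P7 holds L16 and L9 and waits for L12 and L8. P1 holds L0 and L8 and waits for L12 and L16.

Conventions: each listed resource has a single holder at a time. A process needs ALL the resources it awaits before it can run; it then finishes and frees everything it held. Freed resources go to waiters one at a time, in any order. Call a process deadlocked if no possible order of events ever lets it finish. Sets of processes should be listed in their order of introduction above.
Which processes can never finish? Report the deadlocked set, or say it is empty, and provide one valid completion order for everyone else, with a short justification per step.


Deadlocked set: P9, P7 and P1.
Key observation: the knot is the closed ring of waits P1 -> P7 -> P1; P9 waits into the deadlock from upstream.
A valid finishing order for the others: P8, P4.
Check, step by step:
  P8 waits on nothing -> runs at once and releases L12
  P4: everything it awaited (L12) is free; runs, freeing L18


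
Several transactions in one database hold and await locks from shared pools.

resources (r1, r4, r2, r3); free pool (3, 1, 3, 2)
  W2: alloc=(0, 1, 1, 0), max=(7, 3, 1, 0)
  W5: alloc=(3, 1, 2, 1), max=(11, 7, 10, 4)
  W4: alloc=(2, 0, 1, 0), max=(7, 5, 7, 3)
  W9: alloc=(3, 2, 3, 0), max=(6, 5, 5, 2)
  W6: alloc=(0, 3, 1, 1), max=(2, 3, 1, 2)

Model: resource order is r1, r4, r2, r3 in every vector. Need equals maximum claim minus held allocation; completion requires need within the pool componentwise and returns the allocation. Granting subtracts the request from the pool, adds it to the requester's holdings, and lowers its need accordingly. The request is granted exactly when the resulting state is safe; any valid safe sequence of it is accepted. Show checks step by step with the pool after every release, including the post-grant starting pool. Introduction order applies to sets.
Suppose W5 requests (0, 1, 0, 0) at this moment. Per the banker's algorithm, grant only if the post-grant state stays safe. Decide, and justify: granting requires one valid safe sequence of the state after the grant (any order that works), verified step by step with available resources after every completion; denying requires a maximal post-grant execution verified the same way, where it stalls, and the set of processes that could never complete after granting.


GRANT — the state after the grant stays safe, e.g. via W6, W9, W4, W2, W5.
Key observation: post-grant, (3, 0, 3, 2) remains, and an order beginning with W6 completes everyone.
Verifying the post-grant state step by step:
  pool = (3, 0, 3, 2)
  run W6 (needs (2, 0, 0, 1), free (3, 0, 3, 2)); after release of (0, 3, 1, 1) the pool is (3, 3, 4, 3)
  run W9 (needs (3, 3, 2, 2), free (3, 3, 4, 3)); after release of (3, 2, 3, 0) the pool is (6, 5, 7, 3)
  run W4 (needs (5, 5, 6, 3), free (6, 5, 7, 3)); after release of (2, 0, 1, 0) the pool is (8, 5, 8, 3)
  run W2 (needs (7, 2, 0, 0), free (8, 5, 8, 3)); after release of (0, 1, 1, 0) the pool is (8, 6, 9, 3)
  run W5 (needs (8, 5, 8, 3), free (8, 6, 9, 3)); after release of (3, 2, 2, 1) the pool is (11, 8, 11, 4)


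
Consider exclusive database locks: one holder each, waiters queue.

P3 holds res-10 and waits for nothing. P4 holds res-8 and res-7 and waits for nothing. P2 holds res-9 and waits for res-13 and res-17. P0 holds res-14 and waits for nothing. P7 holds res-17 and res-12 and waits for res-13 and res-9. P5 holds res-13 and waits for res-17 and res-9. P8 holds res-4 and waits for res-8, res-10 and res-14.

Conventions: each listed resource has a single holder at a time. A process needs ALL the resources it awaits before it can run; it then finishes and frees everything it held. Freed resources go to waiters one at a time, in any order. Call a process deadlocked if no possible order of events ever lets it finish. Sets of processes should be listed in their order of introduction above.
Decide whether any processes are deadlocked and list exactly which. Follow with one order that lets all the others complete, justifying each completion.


The deadlocked set is P2, P7 and P5.
Key observation: the waits loop around P2 -> P7 -> P2 with no way out; P5 is caught in further circular waits.
One completion order for the rest: P3, P0, P4, P8.
Verifying each step:
  P3 waits on nothing -> runs at once and releases res-10
  P0 waits on nothing -> runs at once and releases res-14
  P4 waits on nothing -> runs at once and releases res-8 and res-7
  run P8 (all its waits — res-8, res-10 and res-14 — are resolved); releases res-4


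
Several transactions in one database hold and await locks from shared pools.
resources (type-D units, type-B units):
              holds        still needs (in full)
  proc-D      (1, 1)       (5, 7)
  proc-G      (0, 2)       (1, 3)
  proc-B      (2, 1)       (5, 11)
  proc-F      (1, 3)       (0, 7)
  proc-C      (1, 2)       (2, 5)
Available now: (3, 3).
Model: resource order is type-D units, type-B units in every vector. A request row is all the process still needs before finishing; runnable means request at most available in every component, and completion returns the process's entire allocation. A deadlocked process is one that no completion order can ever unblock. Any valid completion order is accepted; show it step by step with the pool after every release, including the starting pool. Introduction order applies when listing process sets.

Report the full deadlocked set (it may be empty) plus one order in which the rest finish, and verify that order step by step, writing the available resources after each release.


The deadlocked set is empty.
Key observation: proc-G can run right away; the returned allocation unlocks the remaining processes in turn.
The rest can finish in the order proc-G, proc-C, proc-F, proc-D, proc-B. Check, step by step:
  pool = (3, 3)
  run proc-G (needs (1, 3), free (3, 3)); after release of (0, 2) the pool is (3, 5)
  run proc-C (needs (2, 5), free (3, 5)); after release of (1, 2) the pool is (4, 7)
  run proc-F (needs (0, 7), free (4, 7)); after release of (1, 3) the pool is (5, 10)
  run proc-D (needs (5, 7), free (5, 10)); after release of (1, 1) the pool is (6, 11)
  run proc-B (needs (5, 11), free (6, 11)); after release of (2, 1) the pool is (8, 12)


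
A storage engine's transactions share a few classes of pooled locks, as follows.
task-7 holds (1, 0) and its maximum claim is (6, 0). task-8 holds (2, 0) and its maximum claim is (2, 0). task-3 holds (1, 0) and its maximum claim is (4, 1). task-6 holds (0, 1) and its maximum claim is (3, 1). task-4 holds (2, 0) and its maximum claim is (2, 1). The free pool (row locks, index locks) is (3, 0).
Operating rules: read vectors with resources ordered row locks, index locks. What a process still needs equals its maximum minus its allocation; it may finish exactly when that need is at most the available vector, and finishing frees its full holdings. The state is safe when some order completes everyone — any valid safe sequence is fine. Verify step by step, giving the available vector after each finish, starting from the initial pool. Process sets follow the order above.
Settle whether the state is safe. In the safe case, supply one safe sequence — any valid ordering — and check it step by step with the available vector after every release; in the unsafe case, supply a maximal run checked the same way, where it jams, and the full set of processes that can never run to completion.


SAFE — a valid safe sequence is task-8, task-6, task-3, task-7, task-4.
Key observation: task-3 marks the first exact bind of the order: its need (3, 1) fits the free (5, 1) with zero slack on a requested resource.
Verifying each step:
  pool = (3, 0)
  task-8 needs (0, 0) <= (3, 0) -> finishes; pool += (2, 0) = (5, 0)
  task-6 needs (3, 0) <= (5, 0) -> finishes; pool += (0, 1) = (5, 1)
  task-3 needs (3, 1) <= (5, 1) -> finishes; pool += (1, 0) = (6, 1)
  task-7 needs (5, 0) <= (6, 1) -> finishes; pool += (1, 0) = (7, 1)
  task-4 needs (0, 1) <= (7, 1) -> finishes; pool += (2, 0) = (9, 1)


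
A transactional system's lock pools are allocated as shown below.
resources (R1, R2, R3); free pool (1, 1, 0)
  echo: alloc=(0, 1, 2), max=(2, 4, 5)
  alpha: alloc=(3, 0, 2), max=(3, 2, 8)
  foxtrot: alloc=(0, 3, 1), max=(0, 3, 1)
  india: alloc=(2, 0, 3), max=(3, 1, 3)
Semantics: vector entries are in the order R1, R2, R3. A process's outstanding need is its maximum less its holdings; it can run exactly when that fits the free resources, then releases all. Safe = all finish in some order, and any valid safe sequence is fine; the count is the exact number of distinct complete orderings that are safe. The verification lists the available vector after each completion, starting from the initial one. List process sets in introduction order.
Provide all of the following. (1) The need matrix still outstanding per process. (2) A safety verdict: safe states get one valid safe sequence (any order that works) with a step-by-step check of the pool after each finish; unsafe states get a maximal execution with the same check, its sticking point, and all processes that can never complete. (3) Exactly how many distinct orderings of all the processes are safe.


(1) Outstanding need per process (order R1, R2, R3):
  echo: (2, 3, 3)
  alpha: (0, 2, 6)
  foxtrot: (0, 0, 0)
  india: (1, 1, 0)
(2) SAFE — a valid safe sequence is foxtrot, india, echo, alpha.
Key observation: india is the earliest step where a requested resource binds exactly: need (1, 1, 0), pool (1, 4, 1) at its turn.
Step-by-step check:
  pool = (1, 1, 0)
  run foxtrot (needs (0, 0, 0), free (1, 1, 0)); after release of (0, 3, 1) the pool is (1, 4, 1)
  run india (needs (1, 1, 0), free (1, 4, 1)); after release of (2, 0, 3) the pool is (3, 4, 4)
  run echo (needs (2, 3, 3), free (3, 4, 4)); after release of (0, 1, 2) the pool is (3, 5, 6)
  run alpha (needs (0, 2, 6), free (3, 5, 6)); after release of (3, 0, 2) the pool is (6, 5, 8)
(3) Precisely 2 of the possible complete orderings are safe sequences.


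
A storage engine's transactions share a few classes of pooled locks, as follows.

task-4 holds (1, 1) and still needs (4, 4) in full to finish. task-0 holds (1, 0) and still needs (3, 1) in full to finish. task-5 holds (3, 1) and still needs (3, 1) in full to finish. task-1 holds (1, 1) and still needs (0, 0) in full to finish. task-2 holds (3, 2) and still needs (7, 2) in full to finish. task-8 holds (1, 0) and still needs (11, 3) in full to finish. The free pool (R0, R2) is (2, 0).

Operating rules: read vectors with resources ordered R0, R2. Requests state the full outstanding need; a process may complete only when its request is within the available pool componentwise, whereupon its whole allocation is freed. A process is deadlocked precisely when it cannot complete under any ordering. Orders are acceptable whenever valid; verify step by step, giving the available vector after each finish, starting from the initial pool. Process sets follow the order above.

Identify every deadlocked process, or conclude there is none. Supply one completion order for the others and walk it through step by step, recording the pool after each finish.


No process is deadlocked.
Key observation: beginning at task-1, releases accumulate fast enough that every process eventually fits.
One completion order for the rest: task-1, task-0, task-5, task-2, task-4, task-8. Check, step by step:
  pool = (2, 0)
  task-1: need (0, 0) fits (2, 0); releases (1, 1), pool now (3, 1)
  task-0: need (3, 1) fits (3, 1); releases (1, 0), pool now (4, 1)
  task-5: need (3, 1) fits (4, 1); releases (3, 1), pool now (7, 2)
  task-2: need (7, 2) fits (7, 2); releases (3, 2), pool now (10, 4)
  task-4: need (4, 4) fits (10, 4); releases (1, 1), pool now (11, 5)
  task-8: need (11, 3) fits (11, 5); releases (1, 0), pool now (12, 5)


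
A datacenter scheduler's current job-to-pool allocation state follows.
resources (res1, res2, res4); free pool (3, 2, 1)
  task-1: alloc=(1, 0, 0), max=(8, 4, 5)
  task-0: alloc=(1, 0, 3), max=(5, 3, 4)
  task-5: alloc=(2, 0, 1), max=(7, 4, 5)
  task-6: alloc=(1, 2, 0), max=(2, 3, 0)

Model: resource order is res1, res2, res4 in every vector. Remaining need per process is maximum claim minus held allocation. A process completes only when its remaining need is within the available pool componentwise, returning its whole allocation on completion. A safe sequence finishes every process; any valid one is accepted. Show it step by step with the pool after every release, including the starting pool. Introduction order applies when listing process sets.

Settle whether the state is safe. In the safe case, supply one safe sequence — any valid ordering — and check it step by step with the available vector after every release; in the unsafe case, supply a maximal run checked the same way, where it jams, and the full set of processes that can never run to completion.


SAFE — a valid safe sequence is task-6, task-0, task-5, task-1.
Key observation: the order's first zero-slack moment is task-0 ((4, 3, 1) needed, (4, 4, 1) free — a requested resource with nothing to spare).
Verifying each step:
  pool = (3, 2, 1)
  task-6: need (1, 1, 0) fits (3, 2, 1); releases (1, 2, 0), pool now (4, 4, 1)
  task-0: need (4, 3, 1) fits (4, 4, 1); releases (1, 0, 3), pool now (5, 4, 4)
  task-5: need (5, 4, 4) fits (5, 4, 4); releases (2, 0, 1), pool now (7, 4, 5)
  task-1: need (7, 4, 5) fits (7, 4, 5); releases (1, 0, 0), pool now (8, 4, 5)


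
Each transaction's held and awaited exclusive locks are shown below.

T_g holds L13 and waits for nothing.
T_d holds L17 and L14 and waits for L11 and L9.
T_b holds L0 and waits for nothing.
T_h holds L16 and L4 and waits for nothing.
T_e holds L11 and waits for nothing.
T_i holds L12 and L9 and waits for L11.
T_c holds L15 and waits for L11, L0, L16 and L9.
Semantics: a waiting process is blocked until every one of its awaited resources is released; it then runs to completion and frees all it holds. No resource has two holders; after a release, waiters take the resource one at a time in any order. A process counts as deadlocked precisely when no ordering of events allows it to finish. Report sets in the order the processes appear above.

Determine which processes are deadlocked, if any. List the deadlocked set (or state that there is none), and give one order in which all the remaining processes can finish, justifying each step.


Nothing here is deadlocked.
Key observation: all waits point, directly or indirectly, at processes that can finish, so nothing is permanently blocked.
One completion order for the rest: T_e, T_i, T_h, T_g, T_d, T_b, T_c.
Step-by-step check:
  run T_e (it waits on nothing); releases L11
  T_i waits on L11 — all released -> runs and releases L12 and L9
  run T_h (it waits on nothing); releases L16 and L4
  run T_g (it waits on nothing); releases L13
  T_d waits on L11 and L9 — all released -> runs and releases L17 and L14
  run T_b (it waits on nothing); releases L0
  T_c waits on L11, L0, L16 and L9 — all released -> runs and releases L15


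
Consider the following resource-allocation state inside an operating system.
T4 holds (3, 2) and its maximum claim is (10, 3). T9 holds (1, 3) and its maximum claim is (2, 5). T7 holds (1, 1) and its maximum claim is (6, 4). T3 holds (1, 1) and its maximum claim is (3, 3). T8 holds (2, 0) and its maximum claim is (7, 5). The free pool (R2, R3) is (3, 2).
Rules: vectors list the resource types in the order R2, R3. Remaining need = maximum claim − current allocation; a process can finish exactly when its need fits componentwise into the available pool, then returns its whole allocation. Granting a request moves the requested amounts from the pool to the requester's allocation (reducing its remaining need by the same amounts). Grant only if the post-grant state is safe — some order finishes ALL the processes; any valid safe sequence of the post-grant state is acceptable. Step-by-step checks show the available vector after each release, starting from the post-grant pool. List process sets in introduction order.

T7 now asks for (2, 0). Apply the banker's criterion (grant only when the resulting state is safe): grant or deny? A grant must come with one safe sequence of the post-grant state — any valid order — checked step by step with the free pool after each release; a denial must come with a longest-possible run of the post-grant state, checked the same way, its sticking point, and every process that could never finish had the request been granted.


GRANT — the state after the grant stays safe, e.g. via T9, T3, T7, T8, T4.
Key observation: after the grant the pool drops to (1, 2), which still lets T9 finish first and unwind the rest.
Check on the post-grant state, step by step:
  pool = (1, 2)
  run T9 (needs (1, 2), free (1, 2)); after release of (1, 3) the pool is (2, 5)
  run T3 (needs (2, 2), free (2, 5)); after release of (1, 1) the pool is (3, 6)
  run T7 (needs (3, 3), free (3, 6)); after release of (3, 1) the pool is (6, 7)
  run T8 (needs (5, 5), free (6, 7)); after release of (2, 0) the pool is (8, 7)
  run T4 (needs (7, 1), free (8, 7)); after release of (3, 2) the pool is (11, 9)


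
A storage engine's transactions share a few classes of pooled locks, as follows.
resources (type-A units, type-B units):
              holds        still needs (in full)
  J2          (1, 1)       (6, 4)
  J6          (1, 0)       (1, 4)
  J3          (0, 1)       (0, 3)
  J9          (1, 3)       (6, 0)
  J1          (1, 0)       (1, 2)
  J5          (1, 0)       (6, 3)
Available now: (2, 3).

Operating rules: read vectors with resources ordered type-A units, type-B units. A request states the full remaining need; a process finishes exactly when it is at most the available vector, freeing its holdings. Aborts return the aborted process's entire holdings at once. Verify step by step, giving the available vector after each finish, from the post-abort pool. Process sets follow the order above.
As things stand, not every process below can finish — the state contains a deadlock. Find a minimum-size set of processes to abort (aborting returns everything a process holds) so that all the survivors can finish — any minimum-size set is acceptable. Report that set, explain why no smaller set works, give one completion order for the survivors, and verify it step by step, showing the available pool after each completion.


Minimum abort set: J9 and J5.
Key observation: J2 had no path to completion before; after the abort of J9 and J5 ((2, 3) returned), step 4 is where it fits.
Why nothing smaller works — every single abort fails: J2 alone leaves J9 blocked (short on type-A units); J6 alone leaves J2 blocked (short on type-A units); J3 alone leaves J2 blocked (short on type-A units); J9 alone leaves J2 blocked (short on type-A units); J1 alone leaves J2 blocked (short on type-A units); J5 alone leaves J2 blocked (short on type-A units).
Survivors finish in the order: J6, J3, J1, J2. Verifying each step (pool after the aborts first):
  pool = (4, 6)
  J6 needs (1, 4) <= (4, 6) -> finishes; pool += (1, 0) = (5, 6)
  J3 needs (0, 3) <= (5, 6) -> finishes; pool += (0, 1) = (5, 7)
  J1 needs (1, 2) <= (5, 7) -> finishes; pool += (1, 0) = (6, 7)
  J2 needs (6, 4) <= (6, 7) -> finishes; pool += (1, 1) = (7, 8)


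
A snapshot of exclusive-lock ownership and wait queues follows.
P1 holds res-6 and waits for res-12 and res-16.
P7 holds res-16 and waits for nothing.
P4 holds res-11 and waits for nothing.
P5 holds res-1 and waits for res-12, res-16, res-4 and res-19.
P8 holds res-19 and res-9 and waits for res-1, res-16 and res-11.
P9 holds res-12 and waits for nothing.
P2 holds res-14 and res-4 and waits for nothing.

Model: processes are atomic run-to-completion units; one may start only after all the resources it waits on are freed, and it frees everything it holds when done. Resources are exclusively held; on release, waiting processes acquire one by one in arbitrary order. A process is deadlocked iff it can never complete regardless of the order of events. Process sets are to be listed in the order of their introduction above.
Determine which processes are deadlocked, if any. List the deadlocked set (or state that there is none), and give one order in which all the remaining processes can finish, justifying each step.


Deadlocked set: P5 and P8.
Key observation: along P5 -> P8 -> P5, each member waits on what the next one holds — a deadlock; no other process is dragged down with it.
The rest can finish in the order P2, P4, P9, P7, P1.
Check, step by step:
  P2: no waits; runs immediately, freeing res-14 and res-4
  P4: no waits; runs immediately, freeing res-11
  P9: no waits; runs immediately, freeing res-12
  P7: no waits; runs immediately, freeing res-16
  P1 waits on res-12 and res-16 — all released -> runs and releases res-6


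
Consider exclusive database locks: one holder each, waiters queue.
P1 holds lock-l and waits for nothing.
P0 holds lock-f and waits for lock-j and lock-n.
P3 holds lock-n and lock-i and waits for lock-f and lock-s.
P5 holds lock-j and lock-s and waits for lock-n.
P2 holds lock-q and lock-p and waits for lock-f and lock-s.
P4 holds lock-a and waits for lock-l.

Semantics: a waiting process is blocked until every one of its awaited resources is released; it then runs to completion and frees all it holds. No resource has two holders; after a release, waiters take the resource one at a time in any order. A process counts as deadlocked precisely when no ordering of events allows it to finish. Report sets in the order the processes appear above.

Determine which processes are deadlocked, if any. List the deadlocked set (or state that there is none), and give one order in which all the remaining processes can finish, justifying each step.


Deadlocked set: P0, P3, P5 and P2.
Key observation: the wait chain closes on itself along P0 -> P3 -> P0; P5 is caught in further circular waits and P2 waits into the deadlock from upstream.
The rest can finish in the order P1, P4.
Walking it through:
  P1 waits on nothing -> runs at once and releases lock-l
  P4: everything it awaited (lock-l) is free; runs, freeing lock-a


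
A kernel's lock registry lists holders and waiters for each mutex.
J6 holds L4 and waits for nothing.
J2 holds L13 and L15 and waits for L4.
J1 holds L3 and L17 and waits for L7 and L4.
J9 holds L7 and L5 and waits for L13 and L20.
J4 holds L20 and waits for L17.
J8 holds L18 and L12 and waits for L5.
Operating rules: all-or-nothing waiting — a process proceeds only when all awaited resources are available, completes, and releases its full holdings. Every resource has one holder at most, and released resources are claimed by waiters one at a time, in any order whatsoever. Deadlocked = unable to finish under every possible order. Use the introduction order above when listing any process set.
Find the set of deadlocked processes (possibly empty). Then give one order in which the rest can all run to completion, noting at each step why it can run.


The deadlocked set is J1, J9, J4 and J8.
Key observation: the cycle J1 -> J9 -> J4 -> J1 can never break — each member waits on the next; J8 waits into the deadlock from upstream.
A valid finishing order for the others: J6, J2.
Walking it through:
  run J6 (it waits on nothing); releases L4
  run J2 (all its waits — L4 — are resolved); releases L13 and L15


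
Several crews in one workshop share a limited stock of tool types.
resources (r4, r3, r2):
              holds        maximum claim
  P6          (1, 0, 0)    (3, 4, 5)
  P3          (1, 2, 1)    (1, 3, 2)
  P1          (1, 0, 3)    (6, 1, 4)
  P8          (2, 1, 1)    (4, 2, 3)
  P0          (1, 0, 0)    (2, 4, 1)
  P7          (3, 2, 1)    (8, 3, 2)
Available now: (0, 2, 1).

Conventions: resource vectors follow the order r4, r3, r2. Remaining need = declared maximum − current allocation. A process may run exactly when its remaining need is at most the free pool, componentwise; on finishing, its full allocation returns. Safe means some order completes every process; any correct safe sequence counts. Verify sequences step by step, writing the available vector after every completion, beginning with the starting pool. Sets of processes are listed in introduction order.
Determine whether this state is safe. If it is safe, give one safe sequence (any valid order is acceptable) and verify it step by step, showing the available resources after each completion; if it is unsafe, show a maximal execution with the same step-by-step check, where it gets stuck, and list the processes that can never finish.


The state is UNSAFE.
Key observation: after P3, P0, P8 the pool peaks at (4, 5, 3), and each blocked process is short somewhere: P6 on r2; P1 on r4; P7 on r4.
A maximal execution: P3, P0, P8 — then nothing else fits. Verifying each step:
  pool = (0, 2, 1)
  P3 needs (0, 1, 1) <= (0, 2, 1) -> finishes; pool += (1, 2, 1) = (1, 4, 2)
  P0 needs (1, 4, 1) <= (1, 4, 2) -> finishes; pool += (1, 0, 0) = (2, 4, 2)
  P8 needs (2, 1, 2) <= (2, 4, 2) -> finishes; pool += (2, 1, 1) = (4, 5, 3)
  P6 still needs (2, 4, 5) but only (4, 5, 3) is free — short on r2
  P1 still needs (5, 1, 1) but only (4, 5, 3) is free — short on r4
  P7 still needs (5, 1, 1) but only (4, 5, 3) is free — short on r4
Permanently blocked: P6, P1 and P7.


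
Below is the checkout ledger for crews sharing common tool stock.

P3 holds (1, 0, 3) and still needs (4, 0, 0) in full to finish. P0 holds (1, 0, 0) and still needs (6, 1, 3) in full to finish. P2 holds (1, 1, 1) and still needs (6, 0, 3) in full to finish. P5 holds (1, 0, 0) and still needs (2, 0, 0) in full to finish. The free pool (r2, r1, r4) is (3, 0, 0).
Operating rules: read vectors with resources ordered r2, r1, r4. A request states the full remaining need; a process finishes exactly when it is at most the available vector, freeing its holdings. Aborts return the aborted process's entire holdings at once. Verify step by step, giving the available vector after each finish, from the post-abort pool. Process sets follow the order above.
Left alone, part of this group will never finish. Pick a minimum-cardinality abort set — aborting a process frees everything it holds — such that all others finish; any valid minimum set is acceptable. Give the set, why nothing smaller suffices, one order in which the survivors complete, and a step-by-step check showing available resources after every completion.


Abort P2.
Key observation: before aborting P2, P0 was permanently blocked — no order could ever run it; afterwards it completes at step 3.
Minimality: the empty abort set fails — the state is deadlocked as it stands.
One survivor order: P5, P3, P0. Check, step by step (post-abort pool first):
  pool = (4, 1, 1)
  P5 needs (2, 0, 0) <= (4, 1, 1) -> finishes; pool += (1, 0, 0) = (5, 1, 1)
  P3 needs (4, 0, 0) <= (5, 1, 1) -> finishes; pool += (1, 0, 3) = (6, 1, 4)
  P0 needs (6, 1, 3) <= (6, 1, 4) -> finishes; pool += (1, 0, 0) = (7, 1, 4)


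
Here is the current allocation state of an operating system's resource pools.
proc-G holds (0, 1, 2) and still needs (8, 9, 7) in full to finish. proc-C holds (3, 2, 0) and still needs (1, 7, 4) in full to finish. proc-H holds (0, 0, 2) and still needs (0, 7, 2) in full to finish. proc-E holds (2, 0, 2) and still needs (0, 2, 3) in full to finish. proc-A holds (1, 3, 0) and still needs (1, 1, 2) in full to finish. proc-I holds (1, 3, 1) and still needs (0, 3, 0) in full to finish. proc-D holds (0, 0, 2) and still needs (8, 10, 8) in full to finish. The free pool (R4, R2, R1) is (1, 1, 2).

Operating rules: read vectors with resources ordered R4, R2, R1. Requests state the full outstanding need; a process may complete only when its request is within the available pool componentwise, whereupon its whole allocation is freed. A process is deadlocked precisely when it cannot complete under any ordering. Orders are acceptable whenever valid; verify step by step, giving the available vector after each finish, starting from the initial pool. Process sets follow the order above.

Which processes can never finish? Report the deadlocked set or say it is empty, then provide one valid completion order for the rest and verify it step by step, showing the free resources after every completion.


No process is deadlocked.
Key observation: beginning at proc-A, releases accumulate fast enough that every process eventually fits.
One completion order for the rest: proc-A, proc-I, proc-E, proc-H, proc-C, proc-G, proc-D. Walking it through:
  pool = (1, 1, 2)
  run proc-A (needs (1, 1, 2), free (1, 1, 2)); after release of (1, 3, 0) the pool is (2, 4, 2)
  run proc-I (needs (0, 3, 0), free (2, 4, 2)); after release of (1, 3, 1) the pool is (3, 7, 3)
  run proc-E (needs (0, 2, 3), free (3, 7, 3)); after release of (2, 0, 2) the pool is (5, 7, 5)
  run proc-H (needs (0, 7, 2), free (5, 7, 5)); after release of (0, 0, 2) the pool is (5, 7, 7)
  run proc-C (needs (1, 7, 4), free (5, 7, 7)); after release of (3, 2, 0) the pool is (8, 9, 7)
  run proc-G (needs (8, 9, 7), free (8, 9, 7)); after release of (0, 1, 2) the pool is (8, 10, 9)
  run proc-D (needs (8, 10, 8), free (8, 10, 9)); after release of (0, 0, 2) the pool is (8, 10, 11)


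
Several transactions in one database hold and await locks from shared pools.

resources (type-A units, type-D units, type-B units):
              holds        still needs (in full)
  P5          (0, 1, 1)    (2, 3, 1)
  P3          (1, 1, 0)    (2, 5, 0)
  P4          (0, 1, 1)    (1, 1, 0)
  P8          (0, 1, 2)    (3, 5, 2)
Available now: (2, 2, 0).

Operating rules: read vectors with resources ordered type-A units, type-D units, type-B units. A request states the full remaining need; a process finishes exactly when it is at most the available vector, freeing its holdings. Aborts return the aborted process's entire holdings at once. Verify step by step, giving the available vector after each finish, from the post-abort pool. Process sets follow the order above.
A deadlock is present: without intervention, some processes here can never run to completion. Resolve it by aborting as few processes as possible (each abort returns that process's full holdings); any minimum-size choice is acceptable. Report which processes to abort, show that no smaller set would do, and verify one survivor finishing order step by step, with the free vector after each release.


Abort P3.
Key observation: P8 could never have finished before the abort; with (1, 1, 0) returned by P3, it fits at step 3.
Minimality: the empty abort set fails — the state is deadlocked as it stands.
One survivor order: P4, P5, P8. Walking it through (post-abort pool first):
  pool = (3, 3, 0)
  P4 needs (1, 1, 0) <= (3, 3, 0) -> finishes; pool += (0, 1, 1) = (3, 4, 1)
  P5 needs (2, 3, 1) <= (3, 4, 1) -> finishes; pool += (0, 1, 1) = (3, 5, 2)
  P8 needs (3, 5, 2) <= (3, 5, 2) -> finishes; pool += (0, 1, 2) = (3, 6, 4)
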